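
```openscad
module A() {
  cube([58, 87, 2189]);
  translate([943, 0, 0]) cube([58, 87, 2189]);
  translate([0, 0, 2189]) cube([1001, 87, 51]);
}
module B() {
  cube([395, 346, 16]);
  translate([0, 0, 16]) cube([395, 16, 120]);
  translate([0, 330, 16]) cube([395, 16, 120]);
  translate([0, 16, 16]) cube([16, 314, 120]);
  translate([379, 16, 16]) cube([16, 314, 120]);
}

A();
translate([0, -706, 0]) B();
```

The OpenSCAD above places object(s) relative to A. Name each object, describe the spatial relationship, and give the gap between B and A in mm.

A is a door frame. B is an open box. The open box is on the floor beside the door frame on its −y side. The gap between the open box and the door frame is 360 mm.

The open box's nearest face is 360 mm from the door frame's −y face.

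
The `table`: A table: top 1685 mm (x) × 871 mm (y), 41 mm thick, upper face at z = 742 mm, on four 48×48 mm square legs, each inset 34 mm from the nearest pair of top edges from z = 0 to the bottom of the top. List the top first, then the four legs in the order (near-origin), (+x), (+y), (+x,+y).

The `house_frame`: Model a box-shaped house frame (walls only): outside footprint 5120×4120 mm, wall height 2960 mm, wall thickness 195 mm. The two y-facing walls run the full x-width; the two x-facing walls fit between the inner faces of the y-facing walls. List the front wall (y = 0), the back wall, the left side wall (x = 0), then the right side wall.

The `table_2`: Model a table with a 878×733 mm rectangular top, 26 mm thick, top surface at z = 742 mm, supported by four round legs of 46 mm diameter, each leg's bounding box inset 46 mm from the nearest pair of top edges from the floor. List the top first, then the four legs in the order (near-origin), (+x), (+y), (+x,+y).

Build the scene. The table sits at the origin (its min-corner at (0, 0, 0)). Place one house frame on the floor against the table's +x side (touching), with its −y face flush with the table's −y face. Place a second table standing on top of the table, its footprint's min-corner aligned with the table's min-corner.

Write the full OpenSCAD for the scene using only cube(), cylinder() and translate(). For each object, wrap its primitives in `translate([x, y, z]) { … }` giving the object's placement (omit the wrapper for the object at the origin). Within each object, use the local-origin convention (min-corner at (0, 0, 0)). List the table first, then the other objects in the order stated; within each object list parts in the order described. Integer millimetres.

translate([0, 0, 701]) cube([1685, 871, 41]);
translate([34, 34, 0]) cube([48, 48, 701]);
translate([1603, 34, 0]) cube([48, 48, 701]);
translate([34, 789, 0]) cube([48, 48, 701]);
translate([1603, 789, 0]) cube([48, 48, 701]);
translate([1685, 0, 0]) {
  cube([5120, 195, 2960]);
  translate([0, 3925, 0]) cube([5120, 195, 2960]);
  translate([0, 195, 0]) cube([195, 3730, 2960]);
  translate([4925, 195, 0]) cube([195, 3730, 2960]);
}
translate([0, 0, 742]) {
  translate([0, 0, 716]) cube([878, 733, 26]);
  translate([69, 69, 0]) cylinder(h = 716, r = 23);
  translate([809, 69, 0]) cylinder(h = 716, r = 23);
  translate([69, 664, 0]) cylinder(h = 716, r = 23);
  translate([809, 664, 0]) cylinder(h = 716, r = 23);
}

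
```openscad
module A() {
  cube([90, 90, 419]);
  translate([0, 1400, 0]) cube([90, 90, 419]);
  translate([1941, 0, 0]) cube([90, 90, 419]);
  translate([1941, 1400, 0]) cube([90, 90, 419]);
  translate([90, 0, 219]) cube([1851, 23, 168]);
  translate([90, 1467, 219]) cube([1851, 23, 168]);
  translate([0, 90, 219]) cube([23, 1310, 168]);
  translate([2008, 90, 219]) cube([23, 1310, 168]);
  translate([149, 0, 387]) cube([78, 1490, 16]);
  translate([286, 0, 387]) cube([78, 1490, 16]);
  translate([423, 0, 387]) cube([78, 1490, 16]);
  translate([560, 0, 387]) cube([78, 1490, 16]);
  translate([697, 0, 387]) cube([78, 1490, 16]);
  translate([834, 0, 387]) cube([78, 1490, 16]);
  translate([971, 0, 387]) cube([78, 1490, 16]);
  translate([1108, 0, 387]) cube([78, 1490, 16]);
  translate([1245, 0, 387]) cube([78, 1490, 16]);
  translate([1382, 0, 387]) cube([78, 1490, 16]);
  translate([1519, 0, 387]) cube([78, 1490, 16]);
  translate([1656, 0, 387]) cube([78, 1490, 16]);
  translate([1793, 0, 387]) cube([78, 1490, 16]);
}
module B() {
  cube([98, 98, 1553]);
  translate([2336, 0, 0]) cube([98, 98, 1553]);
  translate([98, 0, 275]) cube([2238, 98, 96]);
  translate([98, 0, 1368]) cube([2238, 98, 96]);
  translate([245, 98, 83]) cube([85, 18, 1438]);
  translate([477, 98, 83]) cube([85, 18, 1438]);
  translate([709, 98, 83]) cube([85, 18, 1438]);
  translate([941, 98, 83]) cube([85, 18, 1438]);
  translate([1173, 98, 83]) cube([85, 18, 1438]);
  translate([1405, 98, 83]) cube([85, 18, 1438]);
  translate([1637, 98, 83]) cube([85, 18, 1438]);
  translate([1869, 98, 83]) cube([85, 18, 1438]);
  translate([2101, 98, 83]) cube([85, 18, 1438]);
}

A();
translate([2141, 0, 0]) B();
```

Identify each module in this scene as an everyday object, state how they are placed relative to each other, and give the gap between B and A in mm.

The fence section's nearest face is 110 mm from the bed frame's +x face.

A is a bed frame. B is a fence section. The fence section is on the floor beside the bed frame on its +x side. The gap between the fence section and the bed frame is 110 mm.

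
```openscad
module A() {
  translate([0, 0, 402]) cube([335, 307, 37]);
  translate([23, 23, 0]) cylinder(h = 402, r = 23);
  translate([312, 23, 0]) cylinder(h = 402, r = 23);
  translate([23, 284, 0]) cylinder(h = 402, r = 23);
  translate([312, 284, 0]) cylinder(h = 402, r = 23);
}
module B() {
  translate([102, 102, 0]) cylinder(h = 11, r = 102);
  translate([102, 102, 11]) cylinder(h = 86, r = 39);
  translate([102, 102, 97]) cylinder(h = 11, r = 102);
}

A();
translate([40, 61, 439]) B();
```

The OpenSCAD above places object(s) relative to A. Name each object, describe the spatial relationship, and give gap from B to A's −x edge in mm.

The spool's min-x is at 40; the stool's min-x is 0; gap = 40 mm.

A is a stool. B is a spool. The spool is on top of the stool. The gap from the spool to the stool's −x edge is 40 mm.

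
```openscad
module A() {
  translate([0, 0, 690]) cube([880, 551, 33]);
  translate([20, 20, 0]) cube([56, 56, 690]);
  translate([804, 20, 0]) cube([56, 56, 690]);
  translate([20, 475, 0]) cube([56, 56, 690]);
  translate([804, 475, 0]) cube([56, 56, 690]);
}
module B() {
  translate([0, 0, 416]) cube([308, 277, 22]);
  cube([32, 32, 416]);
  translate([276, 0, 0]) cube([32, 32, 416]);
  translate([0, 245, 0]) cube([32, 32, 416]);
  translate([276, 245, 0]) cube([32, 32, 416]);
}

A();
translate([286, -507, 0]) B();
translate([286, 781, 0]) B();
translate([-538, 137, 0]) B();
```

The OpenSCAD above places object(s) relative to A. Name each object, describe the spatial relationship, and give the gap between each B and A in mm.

A is a table. B is a stool. Three stools sit around the table at the −y, +y, −x sides. The gap between each stool and the table is 230 mm.

Each stool's nearest face is 230 mm from the table's bounding box.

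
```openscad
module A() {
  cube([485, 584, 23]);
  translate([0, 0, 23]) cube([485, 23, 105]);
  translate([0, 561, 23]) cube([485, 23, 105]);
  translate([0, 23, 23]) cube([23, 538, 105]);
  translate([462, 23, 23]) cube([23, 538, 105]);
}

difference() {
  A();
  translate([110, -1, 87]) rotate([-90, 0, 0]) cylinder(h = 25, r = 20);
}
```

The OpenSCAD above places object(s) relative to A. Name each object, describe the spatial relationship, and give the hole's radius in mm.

The subtracted cylinder has r = 20 mm.

A is an open box. The open box has a circular hole through its front wall. The hole's radius is 20 mm.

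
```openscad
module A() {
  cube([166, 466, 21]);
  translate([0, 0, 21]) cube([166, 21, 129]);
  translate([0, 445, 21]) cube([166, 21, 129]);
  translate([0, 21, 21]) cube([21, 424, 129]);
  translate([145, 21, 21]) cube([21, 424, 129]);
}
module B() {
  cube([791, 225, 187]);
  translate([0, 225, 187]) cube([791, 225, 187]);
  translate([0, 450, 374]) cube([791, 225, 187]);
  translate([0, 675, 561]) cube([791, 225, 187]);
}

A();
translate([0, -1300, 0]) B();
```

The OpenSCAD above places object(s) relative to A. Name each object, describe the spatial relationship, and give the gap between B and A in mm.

A is an open box. B is a staircase. The staircase is on the floor beside the open box on its −y side. The gap between the staircase and the open box is 400 mm.

The staircase's nearest face is 400 mm from the open box's −y face.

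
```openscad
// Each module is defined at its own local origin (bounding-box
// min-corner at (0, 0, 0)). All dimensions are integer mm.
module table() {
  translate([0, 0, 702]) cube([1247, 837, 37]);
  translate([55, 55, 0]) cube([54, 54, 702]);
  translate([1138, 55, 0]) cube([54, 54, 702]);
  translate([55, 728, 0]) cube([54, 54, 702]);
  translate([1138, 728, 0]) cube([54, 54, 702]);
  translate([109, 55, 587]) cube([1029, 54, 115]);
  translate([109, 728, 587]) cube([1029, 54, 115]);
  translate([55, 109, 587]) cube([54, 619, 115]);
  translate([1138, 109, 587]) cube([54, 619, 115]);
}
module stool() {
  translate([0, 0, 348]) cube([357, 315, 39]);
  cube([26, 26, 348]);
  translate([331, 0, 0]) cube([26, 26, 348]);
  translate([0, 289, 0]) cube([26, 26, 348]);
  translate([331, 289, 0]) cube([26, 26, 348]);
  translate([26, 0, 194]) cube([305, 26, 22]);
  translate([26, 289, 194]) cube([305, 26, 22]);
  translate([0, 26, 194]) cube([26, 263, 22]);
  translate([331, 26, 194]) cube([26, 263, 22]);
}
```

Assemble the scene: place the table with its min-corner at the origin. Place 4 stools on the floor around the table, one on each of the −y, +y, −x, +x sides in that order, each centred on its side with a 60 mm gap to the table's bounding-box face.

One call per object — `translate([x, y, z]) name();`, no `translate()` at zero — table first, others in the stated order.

table();
translate([445, -375, 0]) stool();
translate([445, 897, 0]) stool();
translate([-417, 261, 0]) stool();
translate([1307, 261, 0]) stool();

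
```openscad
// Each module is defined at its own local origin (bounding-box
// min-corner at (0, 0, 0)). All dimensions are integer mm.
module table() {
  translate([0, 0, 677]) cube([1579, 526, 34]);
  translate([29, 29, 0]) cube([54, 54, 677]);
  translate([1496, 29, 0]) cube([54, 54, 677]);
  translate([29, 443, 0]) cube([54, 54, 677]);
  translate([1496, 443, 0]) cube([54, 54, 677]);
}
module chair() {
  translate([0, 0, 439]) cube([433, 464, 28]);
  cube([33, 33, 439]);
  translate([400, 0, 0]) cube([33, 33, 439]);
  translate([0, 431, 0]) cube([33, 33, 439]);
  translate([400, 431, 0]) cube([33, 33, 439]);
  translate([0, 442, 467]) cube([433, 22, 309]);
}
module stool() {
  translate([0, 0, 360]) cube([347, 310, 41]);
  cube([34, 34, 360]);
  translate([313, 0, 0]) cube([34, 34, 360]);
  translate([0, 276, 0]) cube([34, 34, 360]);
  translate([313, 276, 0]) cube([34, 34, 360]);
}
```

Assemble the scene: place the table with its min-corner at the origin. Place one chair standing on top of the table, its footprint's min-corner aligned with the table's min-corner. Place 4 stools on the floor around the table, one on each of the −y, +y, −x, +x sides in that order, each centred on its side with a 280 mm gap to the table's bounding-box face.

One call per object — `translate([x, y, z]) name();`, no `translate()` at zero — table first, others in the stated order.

table();
translate([0, 0, 711]) chair();
translate([616, -590, 0]) stool();
translate([616, 806, 0]) stool();
translate([-627, 108, 0]) stool();
translate([1859, 108, 0]) stool();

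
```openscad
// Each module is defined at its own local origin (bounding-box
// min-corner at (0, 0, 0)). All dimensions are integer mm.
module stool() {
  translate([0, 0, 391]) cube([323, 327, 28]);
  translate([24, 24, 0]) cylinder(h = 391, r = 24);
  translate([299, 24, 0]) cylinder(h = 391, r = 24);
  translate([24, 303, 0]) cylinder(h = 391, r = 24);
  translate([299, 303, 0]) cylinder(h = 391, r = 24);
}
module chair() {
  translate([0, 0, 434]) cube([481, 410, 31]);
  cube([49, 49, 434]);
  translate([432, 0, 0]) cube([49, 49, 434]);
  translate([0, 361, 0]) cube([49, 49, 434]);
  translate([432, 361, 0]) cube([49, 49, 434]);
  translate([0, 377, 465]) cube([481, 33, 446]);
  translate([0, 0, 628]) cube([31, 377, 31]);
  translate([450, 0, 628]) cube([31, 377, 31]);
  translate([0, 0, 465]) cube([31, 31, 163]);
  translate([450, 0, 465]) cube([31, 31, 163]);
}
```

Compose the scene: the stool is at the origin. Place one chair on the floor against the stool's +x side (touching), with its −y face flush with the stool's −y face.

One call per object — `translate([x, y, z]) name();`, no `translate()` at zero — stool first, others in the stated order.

stool();
translate([323, 0, 0]) chair();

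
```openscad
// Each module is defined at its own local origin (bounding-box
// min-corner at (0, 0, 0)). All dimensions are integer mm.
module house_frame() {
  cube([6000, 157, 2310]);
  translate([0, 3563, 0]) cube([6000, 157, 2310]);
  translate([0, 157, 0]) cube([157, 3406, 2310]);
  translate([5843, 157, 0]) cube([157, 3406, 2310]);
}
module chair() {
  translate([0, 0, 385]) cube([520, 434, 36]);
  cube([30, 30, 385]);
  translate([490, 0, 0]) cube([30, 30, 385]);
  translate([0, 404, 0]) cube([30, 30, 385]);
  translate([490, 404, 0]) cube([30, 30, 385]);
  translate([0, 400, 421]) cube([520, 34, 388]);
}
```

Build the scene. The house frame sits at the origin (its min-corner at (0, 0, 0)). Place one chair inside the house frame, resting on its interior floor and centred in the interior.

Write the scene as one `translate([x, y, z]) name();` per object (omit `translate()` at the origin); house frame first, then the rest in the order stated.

house_frame();
translate([2740, 1643, 0]) chair();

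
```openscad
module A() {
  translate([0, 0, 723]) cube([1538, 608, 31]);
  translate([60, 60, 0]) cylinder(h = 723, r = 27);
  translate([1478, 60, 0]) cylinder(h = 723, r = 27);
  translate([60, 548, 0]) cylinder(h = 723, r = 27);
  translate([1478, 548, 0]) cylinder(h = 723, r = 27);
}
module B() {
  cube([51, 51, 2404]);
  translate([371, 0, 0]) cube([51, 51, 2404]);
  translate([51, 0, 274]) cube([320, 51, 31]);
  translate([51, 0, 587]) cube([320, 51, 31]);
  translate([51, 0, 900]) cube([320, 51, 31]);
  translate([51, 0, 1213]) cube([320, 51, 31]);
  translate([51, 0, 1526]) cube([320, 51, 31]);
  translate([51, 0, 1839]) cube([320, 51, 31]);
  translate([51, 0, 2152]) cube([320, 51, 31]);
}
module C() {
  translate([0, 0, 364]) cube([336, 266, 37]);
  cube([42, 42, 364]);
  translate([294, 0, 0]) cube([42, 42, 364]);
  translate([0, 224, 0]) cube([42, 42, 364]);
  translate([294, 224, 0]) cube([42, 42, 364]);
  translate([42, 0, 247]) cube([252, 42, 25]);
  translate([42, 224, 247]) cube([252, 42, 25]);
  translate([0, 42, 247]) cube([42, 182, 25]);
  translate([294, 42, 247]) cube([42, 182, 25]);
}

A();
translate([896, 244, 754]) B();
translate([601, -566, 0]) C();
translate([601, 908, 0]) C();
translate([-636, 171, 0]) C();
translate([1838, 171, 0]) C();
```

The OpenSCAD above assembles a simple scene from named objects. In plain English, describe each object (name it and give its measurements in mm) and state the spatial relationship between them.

A is a rectangular dining table. The top is 1538×608×31 mm with its upper surface at z = 754 mm. It stands on four round legs of 54 mm diameter, each leg's bounding box inset 33 mm from the nearest pair of top edges, running from the floor to the underside of the top.

B is a wooden ladder with two side rails of 51×51 mm section and 2404 mm height, set 422 mm apart overall. Between them run 7 rectangular rungs (51 mm deep, 31 mm thick), front faces flush with the rails' −y face. The bottom of the first rung is 274 mm above the floor and each subsequent rung is 313 mm higher than the one below.

C is a four-legged stool. The seat is 336×266 mm, 37 mm thick, top at z = 401 mm. It stands on four square legs, each 42×42 mm in cross-section, from z = 0 to the seat underside, each flush with a corner of the seat. Four stretchers, 42 mm wide and 25 mm tall, connect adjacent legs with their undersides at z = 247 mm, each running between the inner faces of the legs it joins and aligned with the legs' outer faces on the other axis.

The ladder is on top of the table. Four stools sit around the table at the −y, +y, −x, +x sides.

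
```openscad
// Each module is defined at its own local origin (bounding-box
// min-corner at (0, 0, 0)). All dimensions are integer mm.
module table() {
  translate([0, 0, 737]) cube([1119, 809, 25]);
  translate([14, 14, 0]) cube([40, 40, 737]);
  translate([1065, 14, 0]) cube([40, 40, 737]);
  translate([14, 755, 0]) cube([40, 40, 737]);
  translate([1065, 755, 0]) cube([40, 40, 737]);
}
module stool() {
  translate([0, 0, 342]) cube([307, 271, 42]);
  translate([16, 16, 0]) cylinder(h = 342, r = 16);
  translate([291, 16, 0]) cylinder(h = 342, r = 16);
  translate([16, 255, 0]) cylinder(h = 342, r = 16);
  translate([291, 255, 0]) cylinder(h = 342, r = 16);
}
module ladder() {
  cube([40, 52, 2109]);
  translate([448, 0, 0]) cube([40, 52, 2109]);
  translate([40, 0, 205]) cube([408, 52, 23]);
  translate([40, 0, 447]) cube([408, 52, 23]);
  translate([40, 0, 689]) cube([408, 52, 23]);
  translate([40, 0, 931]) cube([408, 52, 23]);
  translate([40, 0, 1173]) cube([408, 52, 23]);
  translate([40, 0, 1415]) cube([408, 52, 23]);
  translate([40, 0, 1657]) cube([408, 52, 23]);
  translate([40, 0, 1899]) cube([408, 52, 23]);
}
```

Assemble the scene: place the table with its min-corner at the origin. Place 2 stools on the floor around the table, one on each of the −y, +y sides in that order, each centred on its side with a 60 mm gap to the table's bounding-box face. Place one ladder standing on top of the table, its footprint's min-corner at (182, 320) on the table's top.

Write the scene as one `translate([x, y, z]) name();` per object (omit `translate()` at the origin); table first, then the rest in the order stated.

table();
translate([406, -331, 0]) stool();
translate([406, 869, 0]) stool();
translate([182, 320, 762]) ladder();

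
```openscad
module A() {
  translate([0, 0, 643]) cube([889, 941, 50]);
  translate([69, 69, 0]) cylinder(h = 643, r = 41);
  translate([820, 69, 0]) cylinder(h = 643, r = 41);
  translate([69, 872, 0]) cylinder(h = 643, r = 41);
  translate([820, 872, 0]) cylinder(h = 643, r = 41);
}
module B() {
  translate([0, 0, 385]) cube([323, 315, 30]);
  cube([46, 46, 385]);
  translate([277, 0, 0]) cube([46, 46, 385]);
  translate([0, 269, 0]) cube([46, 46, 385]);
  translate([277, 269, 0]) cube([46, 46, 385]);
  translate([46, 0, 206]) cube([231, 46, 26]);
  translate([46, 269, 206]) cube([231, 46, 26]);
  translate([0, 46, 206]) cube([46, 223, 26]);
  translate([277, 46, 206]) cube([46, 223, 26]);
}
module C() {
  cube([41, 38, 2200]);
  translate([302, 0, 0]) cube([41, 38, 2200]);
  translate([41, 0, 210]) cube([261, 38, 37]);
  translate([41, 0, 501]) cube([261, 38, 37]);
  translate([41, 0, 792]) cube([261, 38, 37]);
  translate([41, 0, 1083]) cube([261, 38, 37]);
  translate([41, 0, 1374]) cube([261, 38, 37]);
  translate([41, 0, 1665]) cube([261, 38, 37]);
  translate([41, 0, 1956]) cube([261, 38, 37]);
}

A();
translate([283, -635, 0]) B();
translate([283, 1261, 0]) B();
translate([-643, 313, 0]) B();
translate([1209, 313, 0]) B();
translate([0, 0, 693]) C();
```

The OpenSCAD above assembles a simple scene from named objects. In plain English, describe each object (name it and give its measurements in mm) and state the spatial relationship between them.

A is a table: top 889 mm (x) × 941 mm (y), 50 mm thick, upper face at z = 693 mm, on four round legs of 82 mm diameter, each leg's bounding box inset 28 mm from the nearest pair of top edges, running from z = 0 to the bottom of the top.

B is a simple wooden stool: a rectangular seat 323 mm (x) by 315 mm (y), 30 mm thick, top face at z = 415 mm, on four square legs, each 46×46 mm in cross-section. The legs rest on z = 0, each flush with a corner of the seat. Four stretchers, 46 mm wide and 26 mm tall, connect adjacent legs with their undersides at z = 206 mm, each running between the inner faces of the legs it joins and aligned with the legs' outer faces on the other axis.

C is a wooden ladder with two side rails of 41×38 mm section and 2200 mm height, set 343 mm apart overall. Between them run 7 rectangular rungs (38 mm deep, 37 mm thick), front faces flush with the rails' −y face. The bottom of the first rung is 210 mm above the floor and each subsequent rung is 291 mm higher than the one below.

Four stools sit around the table at the −y, +y, −x, +x sides. The ladder is on top of the table.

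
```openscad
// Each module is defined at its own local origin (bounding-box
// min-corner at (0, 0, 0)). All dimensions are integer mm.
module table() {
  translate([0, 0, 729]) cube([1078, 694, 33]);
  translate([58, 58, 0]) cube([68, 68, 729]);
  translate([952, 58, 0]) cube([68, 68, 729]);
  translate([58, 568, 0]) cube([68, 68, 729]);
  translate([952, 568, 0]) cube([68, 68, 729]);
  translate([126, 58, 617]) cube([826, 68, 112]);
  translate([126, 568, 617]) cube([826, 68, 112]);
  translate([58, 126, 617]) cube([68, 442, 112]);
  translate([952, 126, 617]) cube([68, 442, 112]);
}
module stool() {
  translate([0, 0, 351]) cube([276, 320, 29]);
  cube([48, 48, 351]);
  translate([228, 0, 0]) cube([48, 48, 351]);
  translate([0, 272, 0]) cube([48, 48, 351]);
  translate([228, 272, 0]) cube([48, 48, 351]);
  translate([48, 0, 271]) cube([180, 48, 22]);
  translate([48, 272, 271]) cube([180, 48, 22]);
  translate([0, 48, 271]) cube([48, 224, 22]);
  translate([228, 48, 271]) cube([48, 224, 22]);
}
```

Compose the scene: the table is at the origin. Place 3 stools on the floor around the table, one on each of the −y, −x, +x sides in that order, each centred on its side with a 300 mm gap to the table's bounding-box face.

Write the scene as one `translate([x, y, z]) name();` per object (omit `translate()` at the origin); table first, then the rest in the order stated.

table();
translate([401, -620, 0]) stool();
translate([-576, 187, 0]) stool();
translate([1378, 187, 0]) stool();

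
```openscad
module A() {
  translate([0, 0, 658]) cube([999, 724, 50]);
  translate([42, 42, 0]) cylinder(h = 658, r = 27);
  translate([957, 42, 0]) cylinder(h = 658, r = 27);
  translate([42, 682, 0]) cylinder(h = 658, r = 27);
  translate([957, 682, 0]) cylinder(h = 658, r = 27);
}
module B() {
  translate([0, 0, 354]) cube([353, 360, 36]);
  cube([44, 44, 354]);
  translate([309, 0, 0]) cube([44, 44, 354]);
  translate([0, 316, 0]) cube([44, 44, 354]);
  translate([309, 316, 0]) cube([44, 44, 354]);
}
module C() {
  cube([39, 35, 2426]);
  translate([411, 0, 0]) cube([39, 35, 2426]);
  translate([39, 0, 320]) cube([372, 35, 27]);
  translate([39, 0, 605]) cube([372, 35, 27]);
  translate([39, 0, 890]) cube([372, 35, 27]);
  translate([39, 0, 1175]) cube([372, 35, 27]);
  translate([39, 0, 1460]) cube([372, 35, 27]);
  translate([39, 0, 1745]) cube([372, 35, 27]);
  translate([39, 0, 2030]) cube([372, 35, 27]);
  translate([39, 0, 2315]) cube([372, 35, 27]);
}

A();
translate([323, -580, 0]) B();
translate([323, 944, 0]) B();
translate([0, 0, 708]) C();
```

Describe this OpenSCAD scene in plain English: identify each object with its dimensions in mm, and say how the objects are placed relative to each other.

A is a table with a 999×724 mm rectangular top, 50 mm thick, top surface at z = 708 mm, supported by four round legs of 54 mm diameter, each leg's bounding box inset 15 mm from the nearest pair of top edges, running from the floor.

B is a simple wooden stool: a rectangular seat 353 mm (x) by 360 mm (y), 36 mm thick, top face at z = 390 mm, on four square legs, each 44×44 mm in cross-section. The legs rest on z = 0, each flush with a corner of the seat.

C is a straight ladder. Two 39×35 mm vertical rails, 2426 mm tall, stand 450 mm apart (outside-to-outside) with their front faces coplanar on the −y side. 8 rungs, each 35 mm deep and 27 mm tall, span between the inner faces of the rails, front faces flush with the rails. The lowest rung's underside is at z = 320 mm and rungs are spaced 285 mm apart (underside to underside).

Two stools sit around the table at the −y, +y sides. The ladder is on top of the table.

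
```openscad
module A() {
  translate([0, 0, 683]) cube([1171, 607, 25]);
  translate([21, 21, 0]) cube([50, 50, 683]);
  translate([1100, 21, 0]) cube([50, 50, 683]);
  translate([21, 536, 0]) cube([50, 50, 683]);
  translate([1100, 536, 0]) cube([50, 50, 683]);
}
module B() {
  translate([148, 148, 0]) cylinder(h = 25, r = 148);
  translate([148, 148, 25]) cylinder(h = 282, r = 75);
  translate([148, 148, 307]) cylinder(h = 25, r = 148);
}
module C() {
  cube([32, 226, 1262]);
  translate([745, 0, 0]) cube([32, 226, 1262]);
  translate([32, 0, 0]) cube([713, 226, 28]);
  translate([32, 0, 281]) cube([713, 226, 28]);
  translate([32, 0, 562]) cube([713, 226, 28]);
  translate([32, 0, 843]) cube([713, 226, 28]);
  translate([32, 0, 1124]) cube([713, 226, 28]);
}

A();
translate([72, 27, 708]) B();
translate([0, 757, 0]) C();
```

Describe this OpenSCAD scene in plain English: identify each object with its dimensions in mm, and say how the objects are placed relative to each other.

A is a rectangular dining table. The top is 1171×607×25 mm with its upper surface at z = 708 mm. It stands on four 50×50 mm square legs, each inset 21 mm from the nearest pair of top edges, running from the floor to the underside of the top.

B is a spool: two coaxial disc flanges of radius 148 mm and thickness 25 mm, joined by a core cylinder of radius 75 mm and height 282 mm. The lower flange rests on z = 0 and the three cylinders share a vertical axis.

C is an open bookshelf. Two side panels, each 32 mm thick, 226 mm deep and 1262 mm tall, stand 777 mm apart (outside-to-outside). Between them sit 5 shelves, each 28 mm thick and 226 mm deep, spanning the full gap between the sides. The bottom shelf rests on the floor (its underside at z = 0) and the clear gap between one shelf's top and the next shelf's underside is 253 mm.

The spool is on top of the table. The bookshelf is on the floor beside the table on its +y side.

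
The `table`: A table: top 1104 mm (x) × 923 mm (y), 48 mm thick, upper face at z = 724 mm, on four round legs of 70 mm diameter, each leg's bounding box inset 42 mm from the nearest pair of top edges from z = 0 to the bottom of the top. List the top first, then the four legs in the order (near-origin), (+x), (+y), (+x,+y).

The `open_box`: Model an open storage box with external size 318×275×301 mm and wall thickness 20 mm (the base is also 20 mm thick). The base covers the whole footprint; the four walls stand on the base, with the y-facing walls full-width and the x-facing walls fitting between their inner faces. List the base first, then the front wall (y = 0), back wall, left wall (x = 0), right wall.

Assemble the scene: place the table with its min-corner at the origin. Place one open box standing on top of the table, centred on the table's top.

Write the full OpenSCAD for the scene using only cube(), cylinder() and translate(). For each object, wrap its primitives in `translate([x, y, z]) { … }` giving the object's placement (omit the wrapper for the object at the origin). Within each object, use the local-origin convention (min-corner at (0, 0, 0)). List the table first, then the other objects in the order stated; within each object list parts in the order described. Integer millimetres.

translate([0, 0, 676]) cube([1104, 923, 48]);
translate([77, 77, 0]) cylinder(h = 676, r = 35);
translate([1027, 77, 0]) cylinder(h = 676, r = 35);
translate([77, 846, 0]) cylinder(h = 676, r = 35);
translate([1027, 846, 0]) cylinder(h = 676, r = 35);
translate([393, 324, 724]) {
  cube([318, 275, 20]);
  translate([0, 0, 20]) cube([318, 20, 281]);
  translate([0, 255, 20]) cube([318, 20, 281]);
  translate([0, 20, 20]) cube([20, 235, 281]);
  translate([298, 20, 20]) cube([20, 235, 281]);
}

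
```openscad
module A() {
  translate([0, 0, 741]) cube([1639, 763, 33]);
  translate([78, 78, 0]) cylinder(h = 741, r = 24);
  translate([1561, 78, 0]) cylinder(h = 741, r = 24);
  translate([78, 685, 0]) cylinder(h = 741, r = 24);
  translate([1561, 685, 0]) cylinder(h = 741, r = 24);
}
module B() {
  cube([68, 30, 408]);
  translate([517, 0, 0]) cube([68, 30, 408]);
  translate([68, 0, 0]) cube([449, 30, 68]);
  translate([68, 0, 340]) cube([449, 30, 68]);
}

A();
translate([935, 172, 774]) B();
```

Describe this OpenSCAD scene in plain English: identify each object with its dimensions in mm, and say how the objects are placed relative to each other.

A is a table: top 1639 mm (x) × 763 mm (y), 33 mm thick, upper face at z = 774 mm, on four round legs of 48 mm diameter, each leg's bounding box inset 54 mm from the nearest pair of top edges, running from z = 0 to the bottom of the top.

B is a picture frame with a 449×272 mm rectangular opening (x by z) and a uniform 68 mm border on every side. Frame depth is 30 mm along y. It is built from two vertical stiles running the full outside height and two horizontal rails spanning the gap between the stiles.

The picture frame is on top of the table.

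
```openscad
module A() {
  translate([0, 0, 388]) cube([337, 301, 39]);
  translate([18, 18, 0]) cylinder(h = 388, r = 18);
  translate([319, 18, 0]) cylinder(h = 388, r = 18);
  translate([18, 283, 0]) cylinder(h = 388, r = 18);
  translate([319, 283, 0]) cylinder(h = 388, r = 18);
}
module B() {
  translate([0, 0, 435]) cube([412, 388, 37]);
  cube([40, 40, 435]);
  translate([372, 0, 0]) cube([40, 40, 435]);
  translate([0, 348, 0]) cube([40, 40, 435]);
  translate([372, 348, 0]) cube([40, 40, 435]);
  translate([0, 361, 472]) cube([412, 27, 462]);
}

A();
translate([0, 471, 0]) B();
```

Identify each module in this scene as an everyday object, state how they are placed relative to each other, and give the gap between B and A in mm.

The chair's nearest face is 170 mm from the stool's +y face.

A is a stool. B is a chair. The chair is on the floor beside the stool on its +y side. The gap between the chair and the stool is 170 mm.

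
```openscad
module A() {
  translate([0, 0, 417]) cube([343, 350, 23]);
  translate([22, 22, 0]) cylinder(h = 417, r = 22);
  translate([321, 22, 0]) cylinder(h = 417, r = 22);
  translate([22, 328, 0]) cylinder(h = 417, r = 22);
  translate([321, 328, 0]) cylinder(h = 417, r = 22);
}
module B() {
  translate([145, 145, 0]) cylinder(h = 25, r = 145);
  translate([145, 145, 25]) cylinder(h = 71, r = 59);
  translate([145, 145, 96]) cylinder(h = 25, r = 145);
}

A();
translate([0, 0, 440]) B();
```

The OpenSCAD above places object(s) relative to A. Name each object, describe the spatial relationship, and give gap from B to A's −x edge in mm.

A is a stool. B is a spool. The spool is on top of the stool. The gap from the spool to the stool's −x edge is 0 mm.

The spool's min-x is at 0; the stool's min-x is 0; gap = 0 mm.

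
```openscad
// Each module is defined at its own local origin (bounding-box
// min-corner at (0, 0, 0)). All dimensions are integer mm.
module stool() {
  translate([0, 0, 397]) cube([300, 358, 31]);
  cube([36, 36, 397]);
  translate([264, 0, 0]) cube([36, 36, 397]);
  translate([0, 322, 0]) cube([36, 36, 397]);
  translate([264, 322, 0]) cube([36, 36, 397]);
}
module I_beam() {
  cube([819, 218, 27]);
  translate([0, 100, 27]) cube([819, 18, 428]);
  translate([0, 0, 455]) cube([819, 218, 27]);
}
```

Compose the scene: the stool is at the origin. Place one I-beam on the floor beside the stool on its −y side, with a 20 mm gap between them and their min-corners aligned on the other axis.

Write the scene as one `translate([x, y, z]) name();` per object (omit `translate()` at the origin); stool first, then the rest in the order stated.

stool();
translate([0, -238, 0]) I_beam();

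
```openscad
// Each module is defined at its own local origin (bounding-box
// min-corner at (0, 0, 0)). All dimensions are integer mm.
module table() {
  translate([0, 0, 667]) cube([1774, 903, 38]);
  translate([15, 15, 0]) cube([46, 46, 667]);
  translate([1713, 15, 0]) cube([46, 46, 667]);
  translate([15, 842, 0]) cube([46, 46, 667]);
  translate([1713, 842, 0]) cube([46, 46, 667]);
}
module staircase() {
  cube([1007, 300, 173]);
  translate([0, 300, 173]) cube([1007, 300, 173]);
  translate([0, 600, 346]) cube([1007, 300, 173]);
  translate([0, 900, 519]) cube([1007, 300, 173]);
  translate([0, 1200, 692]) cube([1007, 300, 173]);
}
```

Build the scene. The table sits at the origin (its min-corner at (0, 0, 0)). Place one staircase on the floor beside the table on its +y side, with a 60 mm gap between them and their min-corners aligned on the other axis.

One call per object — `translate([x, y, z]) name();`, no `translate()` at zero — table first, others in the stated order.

table();
translate([0, 963, 0]) staircase();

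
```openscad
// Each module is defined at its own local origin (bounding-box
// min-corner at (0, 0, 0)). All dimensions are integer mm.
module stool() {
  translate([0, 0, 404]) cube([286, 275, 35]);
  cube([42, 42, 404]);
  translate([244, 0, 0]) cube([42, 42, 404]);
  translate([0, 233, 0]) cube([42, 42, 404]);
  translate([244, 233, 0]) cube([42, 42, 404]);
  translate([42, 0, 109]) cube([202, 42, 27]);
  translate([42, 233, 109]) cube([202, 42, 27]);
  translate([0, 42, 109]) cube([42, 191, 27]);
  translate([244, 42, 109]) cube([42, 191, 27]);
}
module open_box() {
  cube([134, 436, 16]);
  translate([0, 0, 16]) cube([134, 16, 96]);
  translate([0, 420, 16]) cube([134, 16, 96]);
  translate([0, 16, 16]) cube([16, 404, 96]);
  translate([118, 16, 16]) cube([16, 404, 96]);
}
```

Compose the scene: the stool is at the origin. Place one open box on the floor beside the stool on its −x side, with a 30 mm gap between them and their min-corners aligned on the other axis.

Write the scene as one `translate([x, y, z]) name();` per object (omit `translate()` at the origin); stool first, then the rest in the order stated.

stool();
translate([-164, 0, 0]) open_box();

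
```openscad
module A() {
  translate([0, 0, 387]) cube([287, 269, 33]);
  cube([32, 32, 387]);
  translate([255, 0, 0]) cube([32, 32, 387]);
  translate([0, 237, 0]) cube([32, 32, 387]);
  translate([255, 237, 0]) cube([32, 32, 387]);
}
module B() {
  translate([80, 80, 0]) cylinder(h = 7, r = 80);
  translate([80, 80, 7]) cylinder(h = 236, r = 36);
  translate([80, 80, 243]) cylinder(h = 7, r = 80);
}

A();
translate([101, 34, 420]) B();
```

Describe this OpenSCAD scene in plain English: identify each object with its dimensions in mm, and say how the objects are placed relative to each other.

A is a four-legged stool. The seat is a 287×269×33 mm slab whose top surface is at z = 420 mm; four square legs, each 32×32 mm in cross-section, run from the floor (z = 0) to the underside of the seat, each flush with a corner of the seat.

B is a spool: two coaxial disc flanges of radius 80 mm and thickness 7 mm, joined by a core cylinder of radius 36 mm and height 236 mm. The lower flange rests on z = 0 and the three cylinders share a vertical axis.

The spool is on top of the stool.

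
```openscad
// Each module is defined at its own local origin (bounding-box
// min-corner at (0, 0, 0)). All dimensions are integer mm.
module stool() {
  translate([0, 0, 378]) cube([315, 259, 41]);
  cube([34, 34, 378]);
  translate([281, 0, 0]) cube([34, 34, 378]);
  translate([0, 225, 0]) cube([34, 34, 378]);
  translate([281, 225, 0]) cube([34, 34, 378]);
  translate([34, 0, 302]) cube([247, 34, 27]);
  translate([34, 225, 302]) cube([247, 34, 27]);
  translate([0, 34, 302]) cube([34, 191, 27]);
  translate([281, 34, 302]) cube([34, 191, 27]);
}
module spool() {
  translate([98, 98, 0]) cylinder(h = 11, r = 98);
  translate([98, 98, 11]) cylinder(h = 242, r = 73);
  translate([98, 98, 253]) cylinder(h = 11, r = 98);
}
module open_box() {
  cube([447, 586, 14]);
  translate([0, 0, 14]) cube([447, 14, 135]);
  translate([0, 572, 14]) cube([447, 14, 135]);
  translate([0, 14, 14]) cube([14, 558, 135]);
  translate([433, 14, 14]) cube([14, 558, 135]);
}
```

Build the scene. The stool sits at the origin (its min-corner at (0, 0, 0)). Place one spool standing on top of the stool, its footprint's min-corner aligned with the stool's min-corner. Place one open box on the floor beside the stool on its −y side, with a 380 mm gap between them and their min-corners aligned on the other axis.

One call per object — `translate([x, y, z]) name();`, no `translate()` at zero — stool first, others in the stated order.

stool();
translate([0, 0, 419]) spool();
translate([0, -966, 0]) open_box();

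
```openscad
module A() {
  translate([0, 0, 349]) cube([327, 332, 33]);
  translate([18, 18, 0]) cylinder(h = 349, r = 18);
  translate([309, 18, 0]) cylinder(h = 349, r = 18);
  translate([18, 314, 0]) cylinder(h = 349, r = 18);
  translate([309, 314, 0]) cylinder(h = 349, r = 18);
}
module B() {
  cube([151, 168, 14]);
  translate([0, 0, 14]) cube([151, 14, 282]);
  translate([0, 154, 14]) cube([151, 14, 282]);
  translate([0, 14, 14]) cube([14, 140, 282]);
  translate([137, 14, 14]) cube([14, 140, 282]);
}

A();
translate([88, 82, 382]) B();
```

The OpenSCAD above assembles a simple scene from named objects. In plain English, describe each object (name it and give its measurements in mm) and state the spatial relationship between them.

A is a four-legged stool. The seat is a 327×332×33 mm slab whose top surface is at z = 382 mm; four round legs, each 36 mm in diameter, run from the floor (z = 0) to the underside of the seat, each leg's axis is inset half a diameter from the nearest pair of seat edges (so the leg's bounding box is flush with the corner).

B is an open-topped rectangular box: outside dimensions 151×168×296 mm, with a uniform wall and base thickness of 14 mm. The base is a full 151×168 slab on the floor; four walls sit on top of the base. The front and back walls (the −y and +y sides) span the full width; the two side walls fit between them.

The open box is on top of the stool, centred.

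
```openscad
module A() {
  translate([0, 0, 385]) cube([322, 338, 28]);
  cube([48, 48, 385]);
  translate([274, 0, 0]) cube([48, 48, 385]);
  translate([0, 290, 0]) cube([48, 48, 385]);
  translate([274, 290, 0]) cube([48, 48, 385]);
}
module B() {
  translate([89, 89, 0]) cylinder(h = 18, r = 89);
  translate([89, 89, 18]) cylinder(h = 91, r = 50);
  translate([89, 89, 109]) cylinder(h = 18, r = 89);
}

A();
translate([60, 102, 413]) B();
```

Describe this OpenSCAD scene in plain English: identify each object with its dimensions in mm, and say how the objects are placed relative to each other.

A is a four-legged stool. The seat is a 322×338×28 mm slab whose top surface is at z = 413 mm; four square legs, each 48×48 mm in cross-section, run from the floor (z = 0) to the underside of the seat, each flush with a corner of the seat.

B is a spool: two coaxial disc flanges of radius 89 mm and thickness 18 mm, joined by a core cylinder of radius 50 mm and height 91 mm. The lower flange rests on z = 0 and the three cylinders share a vertical axis.

The spool is on top of the stool.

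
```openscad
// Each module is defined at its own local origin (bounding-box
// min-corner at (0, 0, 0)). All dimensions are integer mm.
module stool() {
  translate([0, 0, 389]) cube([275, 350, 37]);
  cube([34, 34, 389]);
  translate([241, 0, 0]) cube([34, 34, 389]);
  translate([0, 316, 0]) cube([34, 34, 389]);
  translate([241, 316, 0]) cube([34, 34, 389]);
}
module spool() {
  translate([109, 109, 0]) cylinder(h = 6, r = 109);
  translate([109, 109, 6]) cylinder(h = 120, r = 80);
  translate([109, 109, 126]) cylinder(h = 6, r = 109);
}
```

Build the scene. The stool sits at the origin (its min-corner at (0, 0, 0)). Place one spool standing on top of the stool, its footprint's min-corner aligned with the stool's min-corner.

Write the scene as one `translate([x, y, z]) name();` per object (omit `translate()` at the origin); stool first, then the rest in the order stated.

stool();
translate([0, 0, 426]) spool();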